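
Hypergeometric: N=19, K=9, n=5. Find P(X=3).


P(X=3) = C(9,3)*C(10,2) / C(19,5)
= 84*45 / 11628
= 3780/11628 = 105/323

105/323


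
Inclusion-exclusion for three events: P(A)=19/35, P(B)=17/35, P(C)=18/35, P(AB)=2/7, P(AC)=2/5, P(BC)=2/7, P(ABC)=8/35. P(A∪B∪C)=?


P(A∪B∪C) = P(A)+P(B)+P(C) - P(AB)-P(AC)-P(BC) + P(ABC)
= 19/35+17/35+18/35 - 2/7-2/5-2/7 + 8/35
= 4/5

4/5


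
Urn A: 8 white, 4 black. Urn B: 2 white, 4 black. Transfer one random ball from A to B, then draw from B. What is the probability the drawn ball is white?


P(transfer white) = 8/12 = 2/3; P(transfer black) = 1/3
If white transferred: Urn II has 3 white of 7, so P(white|white moved) = 3/7
If black transferred: Urn II has 2 white of 7, so P(white|black moved) = 2/7
By total probability: P(white) = 2/3*3/7 + 1/3*2/7 = 8/21

8/21


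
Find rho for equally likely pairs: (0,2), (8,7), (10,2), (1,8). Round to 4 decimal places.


Cov(X,Y) = -1.5625, Var(X) = 18.6875, Var(Y) = 7.6875
rho = Cov/(sqrt(VarX)*sqrt(VarY)) = -0.1304

-0.1304


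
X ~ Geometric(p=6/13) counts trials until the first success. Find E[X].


For geometric (trials until first success), E[X] = 1/p = 1/(6/13) = 13/6

13/6


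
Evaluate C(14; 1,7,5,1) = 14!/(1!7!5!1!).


14! = 87178291200
Denominator: 1!=1 * 7!=5040 * 5!=120 * 1!=1
Coefficient = 87178291200 / 604800 = 144144

144144


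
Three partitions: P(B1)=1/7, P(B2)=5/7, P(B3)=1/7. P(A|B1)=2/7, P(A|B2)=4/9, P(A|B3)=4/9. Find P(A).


P(A) = P(A|B1)P(B1) + P(A|B2)P(B2) + P(A|B3)P(B3)
= 2/7*1/7 + 4/9*5/7 + 4/9*1/7
= 2/49 + 20/63 + 4/63 = 62/147

62/147


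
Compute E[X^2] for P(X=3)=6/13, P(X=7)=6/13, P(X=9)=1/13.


E[X^2] = sum(g(x)*P(x))
= 9*6/13 + 49*6/13 + 81*1/13
= 33

33


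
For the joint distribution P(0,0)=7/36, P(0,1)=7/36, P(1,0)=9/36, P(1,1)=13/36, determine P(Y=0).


P(Y=0) = P(0,0)+P(1,0) = 7/36 + 9/36 = 16/36 = 4/9

4/9


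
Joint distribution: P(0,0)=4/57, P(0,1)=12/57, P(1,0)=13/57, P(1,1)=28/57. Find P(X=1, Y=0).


Read from table: P(X=1, Y=0) = 13/57

13/57


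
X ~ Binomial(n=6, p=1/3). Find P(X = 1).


P(X=1) = C(6,1) * p^1 * (1-p)^5
= 6 * 1/3 * 32/243
= 64/243

64/243


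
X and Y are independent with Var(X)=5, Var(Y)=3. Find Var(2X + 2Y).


Independence => Cov(X,Y)=0
Var(2X + 2Y) = 2^2*Var(X) + 2^2*Var(Y)
= 4*5 + 4*3 = 32

32


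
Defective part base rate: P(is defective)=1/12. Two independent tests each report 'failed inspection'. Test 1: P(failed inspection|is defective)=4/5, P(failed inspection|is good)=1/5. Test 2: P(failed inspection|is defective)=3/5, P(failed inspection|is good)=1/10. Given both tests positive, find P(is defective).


After test 1: P(+) = 4/5*1/12 + 1/5*11/12 = 1/4
P(B|+) = (1/15)/(1/4) = 4/15
After test 2 (use post1 as new prior): P(+) = 3/5*4/15 + 1/10*11/15 = 7/30
P(B|+,+) = (4/25)/(7/30) = 24/35

24/35


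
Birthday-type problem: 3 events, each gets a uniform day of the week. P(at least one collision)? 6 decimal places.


P(all different) = prod((7-i)/7 for i=0..2) = 0.612245
P(at least one match) = 1 - 0.612245 = 0.387755

0.387755


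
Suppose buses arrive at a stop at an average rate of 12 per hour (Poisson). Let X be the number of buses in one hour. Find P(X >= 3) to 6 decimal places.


P(X>=3) = 1 - P(X<=2) = 1 - (e^(-12)*12^0/0! + e^(-12)*12^1/1! + e^(-12)*12^2/2!)
≈ 1 - (0.0000061442 + 0.0000737305 + 0.0004423833)
= 1 - 0.0005222580 = 0.9994777420
≈ 0.999478

0.999478


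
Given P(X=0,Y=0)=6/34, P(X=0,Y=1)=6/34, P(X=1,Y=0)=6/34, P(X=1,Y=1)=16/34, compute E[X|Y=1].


P(Y=1) = 22/34
E[X|Y=1] = (0*6 + 1*16)/22 = 16/22 = 8/11

8/11


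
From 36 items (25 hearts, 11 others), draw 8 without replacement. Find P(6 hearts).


P(X=6) = C(25,6)*C(11,2) / C(36,8)
= 177100*55 / 30260340
= 9740500/30260340 = 44275/137547

44275/137547


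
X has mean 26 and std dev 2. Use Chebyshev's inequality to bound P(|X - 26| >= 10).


k = 10/2 = 5
Chebyshev: P(|X-mu| >= k*sigma) <= 1/k^2 = 1/5^2 = 1/25

1/25


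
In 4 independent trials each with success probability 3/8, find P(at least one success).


P(at least one) = 1 - P(none)
P(none) = (1 - 3/8)^4 = (5/8)^4 = 625/4096
P(at least one) = 1 - 625/4096 = 3471/4096

3471/4096


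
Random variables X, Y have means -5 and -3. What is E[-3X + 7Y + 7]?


E[-3X + 7Y + 7] = -3*E[X] + 7*E[Y] + 7
= (-3)*(-5) + (7)*(-3) + (7)
= 15 - 21 + 7 = 1

1


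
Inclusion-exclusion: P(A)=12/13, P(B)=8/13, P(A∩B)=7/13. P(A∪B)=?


P(A∪B) = P(A) + P(B) - P(A∩B)
= 12/13 + 8/13 - 7/13 = 1

1


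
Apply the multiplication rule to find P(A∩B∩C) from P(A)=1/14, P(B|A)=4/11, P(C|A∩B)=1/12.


P(A∩B∩C) = P(A) * P(B|A) * P(C|A∩B)
= 1/14 * 4/11 * 1/12
= 2/77 * 1/12 = 1/462

1/462


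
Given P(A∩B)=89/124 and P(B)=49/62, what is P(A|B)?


P(A|B) = P(A∩B)/P(B) = (89/124)/(98/124) = 89/98

89/98


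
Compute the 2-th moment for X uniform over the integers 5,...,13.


E[X^2] = (1/9) * sum(x^2 for x=5..13)
= 789/9 = 263/3

263/3


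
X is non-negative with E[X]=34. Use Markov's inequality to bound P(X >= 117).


Markov: P(X >= a) <= E[X]/a
P(X >= 117) <= 34/117

34/117


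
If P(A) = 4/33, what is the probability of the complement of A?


P(A') = 1 - P(A) = 1 - 4/33 = 29/33

29/33


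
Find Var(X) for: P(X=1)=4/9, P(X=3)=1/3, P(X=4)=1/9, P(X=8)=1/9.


E[X] = 25/9, E[X^2] = 37/3
Var(X) = E[X^2] - (E[X])^2 = 37/3 - (25/9)^2 = 374/81

374/81


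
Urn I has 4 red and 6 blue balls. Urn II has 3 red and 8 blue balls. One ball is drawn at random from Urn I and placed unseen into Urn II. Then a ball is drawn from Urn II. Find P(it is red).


P(transfer red) = 4/10 = 2/5; P(transfer blue) = 3/5
If red transferred: Urn II has 4 red of 12, so P(red|red moved) = 1/3
If blue transferred: Urn II has 3 red of 12, so P(red|blue moved) = 1/4
By total probability: P(red) = 2/5*1/3 + 3/5*1/4 = 17/60

17/60


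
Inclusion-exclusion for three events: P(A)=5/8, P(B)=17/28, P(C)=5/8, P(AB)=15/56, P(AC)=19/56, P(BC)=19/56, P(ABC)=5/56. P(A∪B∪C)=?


P(A∪B∪C) = P(A)+P(B)+P(C) - P(AB)-P(AC)-P(BC) + P(ABC)
= 5/8+17/28+5/8 - 15/56-19/56-19/56 + 5/56
= 1

1


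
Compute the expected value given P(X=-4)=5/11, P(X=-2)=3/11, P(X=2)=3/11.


E[X] = sum(x * P(x))
= -4*5/11 - 2*3/11 + 2*3/11
= -20/11

-20/11


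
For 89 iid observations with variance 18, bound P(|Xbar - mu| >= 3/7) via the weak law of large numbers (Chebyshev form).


Var(Xbar) = Var(X)/n = 18/89
Chebyshev: P(|Xbar-mu| >= 3/7) <= Var(Xbar)/(3/7)^2 = (18/89)/(9/49) = 98/89
Bound exceeds 1, so trivial bound: 1

1


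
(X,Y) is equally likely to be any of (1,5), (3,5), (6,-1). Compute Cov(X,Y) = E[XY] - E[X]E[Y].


E[X]=10/3, E[Y]=3, E[XY]=14/3
Cov(X,Y) = E[XY] - E[X]E[Y] = 14/3 - 10/3*3 = -16/3

-16/3


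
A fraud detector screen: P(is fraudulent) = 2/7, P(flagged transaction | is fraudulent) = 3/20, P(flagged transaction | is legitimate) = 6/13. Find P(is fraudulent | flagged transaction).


P(A) = P(A|B)P(B) + P(A|B')P(B') = 3/20*2/7 + 6/13*5/7 = 339/910
P(B|A) = P(A|B)P(B)/P(A) = (3/70)/(339/910) = 13/113

13/113


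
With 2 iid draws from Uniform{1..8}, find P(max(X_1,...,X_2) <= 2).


P(max <= 2) = P(all X_i <= 2) = (P(X_1 <= 2))^2
= (2/8)^2 = (1/4)^2 = 1/16

1/16


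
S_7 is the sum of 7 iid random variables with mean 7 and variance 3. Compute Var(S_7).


By independence, Var(S_n) = n*Var(X_1) = 7*3 = 21

21


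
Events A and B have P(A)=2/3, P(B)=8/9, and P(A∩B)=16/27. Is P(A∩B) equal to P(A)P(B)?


P(A)*P(B) = 2/3*8/9 = 16/27
P(A∩B) = 16/27, which equals P(A)P(B), so independent

Yes, A and B are independent


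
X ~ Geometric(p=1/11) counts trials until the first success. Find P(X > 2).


P(X > 2) = P(first 2 trials all fail) = (1-p)^2 = (10/11)^2 = 100/121

100/121


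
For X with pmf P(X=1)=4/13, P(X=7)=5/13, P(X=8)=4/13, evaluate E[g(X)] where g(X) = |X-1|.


E[|X-1|] = sum(g(x)*P(x))
= 0*4/13 + 6*5/13 + 7*4/13
= 58/13

58/13


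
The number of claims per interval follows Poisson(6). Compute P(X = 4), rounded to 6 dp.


P(X=4) = e^(-6) * 6^4 / 4!
≈ 0.002478752177 * 1296 / 24
≈ 0.133853

0.133853


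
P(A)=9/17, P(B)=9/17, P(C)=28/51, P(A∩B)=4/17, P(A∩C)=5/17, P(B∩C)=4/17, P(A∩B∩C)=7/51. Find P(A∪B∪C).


P(A∪B∪C) = P(A)+P(B)+P(C) - P(AB)-P(AC)-P(BC) + P(ABC)
= 9/17+9/17+28/51 - 4/17-5/17-4/17 + 7/51
= 50/51

50/51


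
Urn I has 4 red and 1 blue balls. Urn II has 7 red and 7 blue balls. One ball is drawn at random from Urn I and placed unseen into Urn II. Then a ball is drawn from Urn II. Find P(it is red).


P(transfer red) = 4/5; P(transfer blue) = 1/5
If red transferred: Urn II has 8 red of 15, so P(red|red moved) = 8/15
If blue transferred: Urn II has 7 red of 15, so P(red|blue moved) = 7/15
By total probability: P(red) = 4/5*8/15 + 1/5*7/15 = 13/25

13/25


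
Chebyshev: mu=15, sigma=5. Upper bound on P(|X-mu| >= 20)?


k = 20/5 = 4
Chebyshev: P(|X-mu| >= k*sigma) <= 1/k^2 = 1/4^2 = 1/16

1/16


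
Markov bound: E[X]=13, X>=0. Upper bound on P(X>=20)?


Markov: P(X >= a) <= E[X]/a
P(X >= 20) <= 13/20

13/20


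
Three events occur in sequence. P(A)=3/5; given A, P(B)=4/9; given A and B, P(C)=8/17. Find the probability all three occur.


P(A∩B∩C) = P(A) * P(B|A) * P(C|A∩B)
= 3/5 * 4/9 * 8/17
= 4/15 * 8/17 = 32/255

32/255


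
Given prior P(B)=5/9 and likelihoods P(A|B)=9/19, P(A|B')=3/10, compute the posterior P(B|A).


P(A) = P(A|B)P(B) + P(A|B')P(B') = 9/19*5/9 + 3/10*4/9 = 113/285
P(B|A) = P(A|B)P(B)/P(A) = (5/19)/(113/285) = 75/113

75/113


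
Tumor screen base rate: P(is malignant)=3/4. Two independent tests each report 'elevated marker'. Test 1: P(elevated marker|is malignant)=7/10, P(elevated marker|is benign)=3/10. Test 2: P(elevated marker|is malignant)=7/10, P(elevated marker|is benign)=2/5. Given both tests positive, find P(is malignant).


After test 1: P(+) = 7/10*3/4 + 3/10*1/4 = 3/5
P(B|+) = (21/40)/(3/5) = 7/8
After test 2 (use post1 as new prior): P(+) = 7/10*7/8 + 2/5*1/8 = 53/80
P(B|+,+) = (49/80)/(53/80) = 49/53

49/53


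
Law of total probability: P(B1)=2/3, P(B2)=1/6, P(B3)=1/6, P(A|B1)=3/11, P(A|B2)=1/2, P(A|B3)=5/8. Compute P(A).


P(A) = P(A|B1)P(B1) + P(A|B2)P(B2) + P(A|B3)P(B3)
= 3/11*2/3 + 1/2*1/6 + 5/8*1/6
= 2/11 + 1/12 + 5/48 = 65/176

65/176


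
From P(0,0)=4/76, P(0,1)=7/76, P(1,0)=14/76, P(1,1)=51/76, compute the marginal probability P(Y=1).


P(Y=1) = P(0,1)+P(1,1) = 7/76 + 51/76 = 58/76 = 29/38

29/38


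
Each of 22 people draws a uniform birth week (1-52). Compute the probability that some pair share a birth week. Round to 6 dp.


P(all different) = prod((52-i)/52 for i=0..21) = 0.005382
P(at least one match) = 1 - 0.005382 = 0.994618

0.994618


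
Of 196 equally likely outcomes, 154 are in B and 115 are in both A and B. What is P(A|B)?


P(A|B) = P(A∩B)/P(B) = (115/196)/(154/196) = 115/154

115/154


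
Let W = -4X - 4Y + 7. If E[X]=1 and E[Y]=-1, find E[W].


E[-4X - 4Y + 7] = -4*E[X] - 4*E[Y] + 7
= (-4)*(1) + (-4)*(-1) + (7)
= -4 + 4 + 7 = 7

7


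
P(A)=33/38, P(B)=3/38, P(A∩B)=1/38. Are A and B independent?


P(A)*P(B) = 33/38*3/38 = 99/1444
P(A∩B) = 1/38 != 99/1444, so not independent

No, A and B are not independent


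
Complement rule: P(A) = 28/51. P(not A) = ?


P(A') = 1 - P(A) = 1 - 28/51 = 23/51

23/51


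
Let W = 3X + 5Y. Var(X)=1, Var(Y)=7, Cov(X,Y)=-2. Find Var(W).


Var(3X + 5Y) = 3^2*Var(X) + 5^2*Var(Y) + 2*3*5*Cov(X,Y)
= 9*1 + 25*7 + 30*(-2)
= 9 + 175 - 60 = 124

124


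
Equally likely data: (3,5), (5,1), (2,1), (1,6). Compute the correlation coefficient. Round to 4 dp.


Cov(X,Y) = -1.9375, Var(X) = 2.1875, Var(Y) = 5.1875
rho = Cov/(sqrt(VarX)*sqrt(VarY)) = -0.5752

-0.5752


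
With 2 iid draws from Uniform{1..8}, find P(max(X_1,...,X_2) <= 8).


P(max <= 8) = P(all X_i <= 8) = (P(X_1 <= 8))^2
= (8/8)^2 = 1^2 = 1

1


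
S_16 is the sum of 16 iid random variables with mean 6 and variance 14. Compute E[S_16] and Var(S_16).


E[S_n] = n*mu = 16*6 = 96
Var(S_n) = n*sigma^2 = 16*14 = 224

E[S_16]=96, Var(S_16)=224


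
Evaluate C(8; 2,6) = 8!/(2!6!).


8! = 40320
Denominator: 2!=2 * 6!=720
Coefficient = 40320 / 1440 = 28

28


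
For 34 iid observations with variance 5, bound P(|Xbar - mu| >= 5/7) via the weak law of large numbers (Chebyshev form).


Var(Xbar) = Var(X)/n = 5/34
Chebyshev: P(|Xbar-mu| >= 5/7) <= Var(Xbar)/(5/7)^2 = (5/34)/(25/49) = 49/170

49/170


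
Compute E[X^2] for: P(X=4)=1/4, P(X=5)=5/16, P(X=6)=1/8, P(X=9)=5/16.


E[X^2] = sum(x^2 * P(x))
= 16*1/4 + 25*5/16 + 36*1/8 + 81*5/16
= 333/8

333/8


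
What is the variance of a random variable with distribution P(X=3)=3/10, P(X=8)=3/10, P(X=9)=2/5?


E[X] = 69/10, E[X^2] = 543/10
Var(X) = E[X^2] - (E[X])^2 = 543/10 - (69/10)^2 = 669/100

669/100


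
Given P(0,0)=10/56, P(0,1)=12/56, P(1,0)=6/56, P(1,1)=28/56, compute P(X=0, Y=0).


Read from table: P(X=0, Y=0) = 10/56 = 5/28

5/28


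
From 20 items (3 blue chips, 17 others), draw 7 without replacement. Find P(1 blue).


P(X=1) = C(3,1)*C(17,6) / C(20,7)
= 3*12376 / 77520
= 37128/77520 = 91/190

91/190


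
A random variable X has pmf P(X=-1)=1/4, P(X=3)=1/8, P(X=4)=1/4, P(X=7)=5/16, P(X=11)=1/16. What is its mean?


E[X] = sum(x * P(x))
= -1*1/4 + 3*1/8 + 4*1/4 + 7*5/16 + 11*1/16
= 4

4


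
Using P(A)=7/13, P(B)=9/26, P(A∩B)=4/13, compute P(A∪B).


P(A∪B) = P(A) + P(B) - P(A∩B)
= 7/13 + 9/26 - 4/13 = 15/26

15/26


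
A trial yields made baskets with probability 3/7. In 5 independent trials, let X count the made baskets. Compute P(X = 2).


P(X=2) = C(5,2) * p^2 * (1-p)^3
= 10 * 9/49 * 64/343
= 5760/16807

5760/16807


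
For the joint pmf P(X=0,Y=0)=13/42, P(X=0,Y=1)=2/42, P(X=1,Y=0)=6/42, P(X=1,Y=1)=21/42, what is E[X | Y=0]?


P(Y=0) = 19/42
E[X|Y=0] = (0*13 + 1*6)/19 = 6/19

6/19


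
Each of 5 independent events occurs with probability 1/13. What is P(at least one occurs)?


P(at least one) = 1 - P(none)
P(none) = (1 - 1/13)^5 = (12/13)^5 = 248832/371293
P(at least one) = 1 - 248832/371293 = 122461/371293

122461/371293


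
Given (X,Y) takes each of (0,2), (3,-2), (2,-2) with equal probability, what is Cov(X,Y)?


E[X]=5/3, E[Y]=-2/3, E[XY]=-10/3
Cov(X,Y) = E[XY] - E[X]E[Y] = -10/3 - 5/3*-2/3 = -20/9

-20/9


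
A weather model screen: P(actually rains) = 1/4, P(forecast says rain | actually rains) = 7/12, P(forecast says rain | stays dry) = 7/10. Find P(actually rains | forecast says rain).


P(A) = P(A|B)P(B) + P(A|B')P(B') = 7/12*1/4 + 7/10*3/4 = 161/240
P(B|A) = P(A|B)P(B)/P(A) = (7/48)/(161/240) = 5/23

5/23


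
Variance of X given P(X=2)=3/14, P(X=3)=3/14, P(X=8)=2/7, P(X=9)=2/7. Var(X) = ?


E[X] = 83/14, E[X^2] = 619/14
Var(X) = E[X^2] - (E[X])^2 = 619/14 - (83/14)^2 = 1777/196

1777/196


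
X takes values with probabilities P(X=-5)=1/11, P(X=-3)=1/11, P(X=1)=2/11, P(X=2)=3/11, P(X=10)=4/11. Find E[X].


E[X] = sum(x * P(x))
= -5*1/11 - 3*1/11 + 1*2/11 + 2*3/11 + 10*4/11
= 40/11

40/11


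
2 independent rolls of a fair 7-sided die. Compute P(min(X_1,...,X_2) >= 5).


P(min >= 5) = P(all X_i >= 5) = (P(X_1 >= 5))^2
= (3/7)^2 = 9/49

9/49


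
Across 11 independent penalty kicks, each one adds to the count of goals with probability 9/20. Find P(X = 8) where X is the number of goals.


P(X=8) = C(11,8) * p^8 * (1-p)^3
= 165 * 43046721/25600000000 * 1331/8000
= 1890741126483/40960000000000

1890741126483/40960000000000


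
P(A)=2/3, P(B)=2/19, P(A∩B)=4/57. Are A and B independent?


P(A)*P(B) = 2/3*2/19 = 4/57
P(A∩B) = 4/57, which equals P(A)P(B), so independent

Yes, A and B are independent


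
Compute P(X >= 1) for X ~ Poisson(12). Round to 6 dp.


P(X>=1) = 1 - P(X<=0) = 1 - (e^(-12)*12^0/0!)
≈ 1 - 0.0000061442 = 0.9999938558
≈ 0.999994

0.999994


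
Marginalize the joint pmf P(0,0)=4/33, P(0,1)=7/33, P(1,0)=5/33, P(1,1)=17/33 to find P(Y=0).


P(Y=0) = P(0,0)+P(1,0) = 4/33 + 5/33 = 9/33 = 3/11

3/11


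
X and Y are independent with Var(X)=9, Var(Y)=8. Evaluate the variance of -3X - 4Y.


Independence => Cov(X,Y)=0
Var(-3X - 4Y) = (-3)^2*Var(X) + (-4)^2*Var(Y)
= 9*9 + 16*8 = 209

209


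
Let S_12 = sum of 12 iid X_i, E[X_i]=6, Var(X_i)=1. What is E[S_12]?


E[S_n] = n*E[X_1] = 12*6 = 72

72


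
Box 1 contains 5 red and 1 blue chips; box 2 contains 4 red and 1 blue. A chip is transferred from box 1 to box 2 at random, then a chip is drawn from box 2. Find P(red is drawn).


P(transfer red) = 5/6; P(transfer blue) = 1/6
If red transferred: Urn II has 5 red of 6, so P(red|red moved) = 5/6
If blue transferred: Urn II has 4 red of 6, so P(red|blue moved) = 2/3
By total probability: P(red) = 5/6*5/6 + 1/6*2/3 = 29/36

29/36


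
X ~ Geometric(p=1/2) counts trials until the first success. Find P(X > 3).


P(X > 3) = P(first 3 trials all fail) = (1-p)^3 = (1/2)^3 = 1/8

1/8


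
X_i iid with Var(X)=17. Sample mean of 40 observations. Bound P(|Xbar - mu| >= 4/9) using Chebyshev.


Var(Xbar) = Var(X)/n = 17/40
Chebyshev: P(|Xbar-mu| >= 4/9) <= Var(Xbar)/(4/9)^2 = (17/40)/(16/81) = 1377/640
Bound exceeds 1, so trivial bound: 1

1


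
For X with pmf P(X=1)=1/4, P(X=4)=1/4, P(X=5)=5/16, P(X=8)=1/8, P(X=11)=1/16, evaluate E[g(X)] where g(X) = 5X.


E[5X] = sum(g(x)*P(x))
= 5*1/4 + 20*1/4 + 25*5/16 + 40*1/8 + 55*1/16
= 45/2

45/2


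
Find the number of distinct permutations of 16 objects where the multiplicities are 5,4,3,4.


16! = 20922789888000
Denominator: 5!=120 * 4!=24 * 3!=6 * 4!=24
Coefficient = 20922789888000 / 414720 = 50450400

50450400


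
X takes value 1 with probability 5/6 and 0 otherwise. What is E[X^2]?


For Bernoulli: X in {0,1}
E[X^2] = 0^2*(1-5/6) + 1^2*5/6 = 5/6

5/6


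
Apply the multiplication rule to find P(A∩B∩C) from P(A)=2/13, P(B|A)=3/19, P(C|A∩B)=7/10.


P(A∩B∩C) = P(A) * P(B|A) * P(C|A∩B)
= 2/13 * 3/19 * 7/10
= 6/247 * 7/10 = 21/1235

21/1235


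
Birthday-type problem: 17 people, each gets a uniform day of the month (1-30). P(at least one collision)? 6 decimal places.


P(all different) = prod((30-i)/30 for i=0..16) = 0.003299
P(at least one match) = 1 - 0.003299 = 0.996701

0.996701


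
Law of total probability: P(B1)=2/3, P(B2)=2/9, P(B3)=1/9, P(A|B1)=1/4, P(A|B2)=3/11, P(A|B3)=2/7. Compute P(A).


P(A) = P(A|B1)P(B1) + P(A|B2)P(B2) + P(A|B3)P(B3)
= 1/4*2/3 + 3/11*2/9 + 2/7*1/9
= 1/6 + 2/33 + 2/63 = 359/1386

359/1386


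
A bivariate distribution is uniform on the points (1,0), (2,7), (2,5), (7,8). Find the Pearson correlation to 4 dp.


Cov(X,Y) = 5.0000, Var(X) = 5.5000, Var(Y) = 9.5000
rho = Cov/(sqrt(VarX)*sqrt(VarY)) = 0.6917

0.6917


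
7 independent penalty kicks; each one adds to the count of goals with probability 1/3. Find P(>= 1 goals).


P(at least one) = 1 - P(none)
P(none) = (1 - 1/3)^7 = (2/3)^7 = 128/2187
P(at least one) = 1 - 128/2187 = 2059/2187

2059/2187


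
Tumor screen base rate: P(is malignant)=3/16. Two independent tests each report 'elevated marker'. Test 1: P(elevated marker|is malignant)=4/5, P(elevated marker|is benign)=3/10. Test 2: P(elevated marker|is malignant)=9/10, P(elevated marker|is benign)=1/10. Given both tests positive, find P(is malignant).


After test 1: P(+) = 4/5*3/16 + 3/10*13/16 = 63/160
P(B|+) = (3/20)/(63/160) = 8/21
After test 2 (use post1 as new prior): P(+) = 9/10*8/21 + 1/10*13/21 = 17/42
P(B|+,+) = (12/35)/(17/42) = 72/85

72/85


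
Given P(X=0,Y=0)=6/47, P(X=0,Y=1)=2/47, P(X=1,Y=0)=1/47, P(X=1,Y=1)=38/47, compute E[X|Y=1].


P(Y=1) = 40/47
E[X|Y=1] = (0*2 + 1*38)/40 = 38/40 = 19/20

19/20


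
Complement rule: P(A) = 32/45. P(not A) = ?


P(A') = 1 - P(A) = 1 - 32/45 = 13/45

13/45


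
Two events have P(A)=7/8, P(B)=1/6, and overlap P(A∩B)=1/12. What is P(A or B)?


P(A∪B) = P(A) + P(B) - P(A∩B)
= 7/8 + 1/6 - 1/12 = 23/24

23/24


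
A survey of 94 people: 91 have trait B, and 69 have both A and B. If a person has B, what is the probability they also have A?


P(A|B) = P(A∩B)/P(B) = (69/94)/(91/94) = 69/91

69/91


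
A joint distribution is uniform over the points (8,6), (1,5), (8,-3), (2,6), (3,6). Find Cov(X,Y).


E[X]=22/5, E[Y]=4, E[XY]=59/5
Cov(X,Y) = E[XY] - E[X]E[Y] = 59/5 - 22/5*4 = -29/5

-29/5


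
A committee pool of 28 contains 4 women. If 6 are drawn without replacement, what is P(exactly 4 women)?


P(X=4) = C(4,4)*C(24,2) / C(28,6)
= 1*276 / 376740
= 276/376740 = 1/1365

1/1365


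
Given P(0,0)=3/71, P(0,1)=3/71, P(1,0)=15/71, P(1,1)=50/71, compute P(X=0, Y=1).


Read from table: P(X=0, Y=1) = 3/71

3/71


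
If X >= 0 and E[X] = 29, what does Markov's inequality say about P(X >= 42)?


Markov: P(X >= a) <= E[X]/a
P(X >= 42) <= 29/42

29/42


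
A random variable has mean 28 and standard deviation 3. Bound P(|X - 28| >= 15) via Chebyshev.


k = 15/3 = 5
Chebyshev: P(|X-mu| >= k*sigma) <= 1/k^2 = 1/5^2 = 1/25

1/25


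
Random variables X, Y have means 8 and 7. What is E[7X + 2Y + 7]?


E[7X + 2Y + 7] = 7*E[X] + 2*E[Y] + 7
= (7)*(8) + (2)*(7) + (7)
= 56 + 14 + 7 = 77

77


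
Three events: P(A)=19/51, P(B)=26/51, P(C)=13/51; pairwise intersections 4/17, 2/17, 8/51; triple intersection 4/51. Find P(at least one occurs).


P(A∪B∪C) = P(A)+P(B)+P(C) - P(AB)-P(AC)-P(BC) + P(ABC)
= 19/51+26/51+13/51 - 4/17-2/17-8/51 + 4/51
= 12/17

12/17


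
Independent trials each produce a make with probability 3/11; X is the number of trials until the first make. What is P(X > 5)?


P(X > 5) = P(first 5 trials all fail) = (1-p)^5 = (8/11)^5 = 32768/161051

32768/161051


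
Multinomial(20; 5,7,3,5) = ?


20! = 2432902008176640000
Denominator: 5!=120 * 7!=5040 * 3!=6 * 5!=120
Coefficient = 2432902008176640000 / 435456000 = 5587021440

5587021440


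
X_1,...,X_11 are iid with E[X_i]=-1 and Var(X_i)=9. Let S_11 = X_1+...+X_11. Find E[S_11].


E[S_n] = n*E[X_1] = 11*-1 = -11

-11


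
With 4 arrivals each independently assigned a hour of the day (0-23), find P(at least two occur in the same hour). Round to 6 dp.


P(all different) = prod((24-i)/24 for i=0..3) = 0.768663
P(at least one match) = 1 - 0.768663 = 0.231337

0.231337


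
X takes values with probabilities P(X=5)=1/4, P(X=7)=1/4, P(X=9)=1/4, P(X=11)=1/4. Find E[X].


E[X] = sum(x * P(x))
= 5*1/4 + 7*1/4 + 9*1/4 + 11*1/4
= 8

8


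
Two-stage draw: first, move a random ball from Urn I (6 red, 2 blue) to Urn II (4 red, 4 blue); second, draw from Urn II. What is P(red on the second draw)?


P(transfer red) = 6/8 = 3/4; P(transfer blue) = 1/4
If red transferred: Urn II has 5 red of 9, so P(red|red moved) = 5/9
If blue transferred: Urn II has 4 red of 9, so P(red|blue moved) = 4/9
By total probability: P(red) = 3/4*5/9 + 1/4*4/9 = 19/36

19/36


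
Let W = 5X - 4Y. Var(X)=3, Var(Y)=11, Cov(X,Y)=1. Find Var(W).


Var(5X - 4Y) = 5^2*Var(X) + (-4)^2*Var(Y) + 2*5*(-4)*Cov(X,Y)
= 25*3 + 16*11 - 40*1
= 75 + 176 - 40 = 211

211


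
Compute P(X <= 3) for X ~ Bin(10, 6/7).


P(X<=3) = P(X=0) + P(X=1) + P(X=2) + P(X=3)
= 1/282475249 + 60/282475249 + 1620/282475249 + 25920/282475249
= 3943/40353607

3943/40353607


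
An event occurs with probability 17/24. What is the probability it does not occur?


P(A') = 1 - P(A) = 1 - 17/24 = 7/24

7/24


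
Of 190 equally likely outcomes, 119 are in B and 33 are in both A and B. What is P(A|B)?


P(A|B) = P(A∩B)/P(B) = (33/190)/(119/190) = 33/119

33/119


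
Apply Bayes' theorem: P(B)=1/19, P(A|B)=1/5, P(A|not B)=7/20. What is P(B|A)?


P(A) = P(A|B)P(B) + P(A|B')P(B') = 1/5*1/19 + 7/20*18/19 = 13/38
P(B|A) = P(A|B)P(B)/P(A) = (1/95)/(13/38) = 2/65

2/65


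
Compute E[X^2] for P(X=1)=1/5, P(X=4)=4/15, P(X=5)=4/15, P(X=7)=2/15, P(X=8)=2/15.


E[X^2] = sum(g(x)*P(x))
= 1*1/5 + 16*4/15 + 25*4/15 + 49*2/15 + 64*2/15
= 131/5

131/5


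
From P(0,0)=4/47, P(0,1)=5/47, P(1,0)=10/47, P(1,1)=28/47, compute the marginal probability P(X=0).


P(X=0) = P(0,0)+P(0,1) = 4/47 + 5/47 = 9/47

9/47


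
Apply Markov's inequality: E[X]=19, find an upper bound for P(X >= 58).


Markov: P(X >= a) <= E[X]/a
P(X >= 58) <= 19/58

19/58


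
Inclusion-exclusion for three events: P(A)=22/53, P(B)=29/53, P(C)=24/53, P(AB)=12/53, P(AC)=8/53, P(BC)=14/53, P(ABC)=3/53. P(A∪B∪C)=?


P(A∪B∪C) = P(A)+P(B)+P(C) - P(AB)-P(AC)-P(BC) + P(ABC)
= 22/53+29/53+24/53 - 12/53-8/53-14/53 + 3/53
= 44/53

44/53


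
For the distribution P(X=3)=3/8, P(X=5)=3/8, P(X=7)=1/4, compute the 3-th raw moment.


E[X^3] = sum(x^3 * P(x))
= 27*3/8 + 125*3/8 + 343*1/4
= 571/4

571/4


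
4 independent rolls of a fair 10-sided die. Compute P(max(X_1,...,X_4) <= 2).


P(max <= 2) = P(all X_i <= 2) = (P(X_1 <= 2))^4
= (2/10)^4 = (1/5)^4 = 1/625

1/625


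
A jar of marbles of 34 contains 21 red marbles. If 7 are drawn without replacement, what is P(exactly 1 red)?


P(X=1) = C(21,1)*C(13,6) / C(34,7)
= 21*1716 / 5379616
= 36036/5379616 = 819/122264

819/122264


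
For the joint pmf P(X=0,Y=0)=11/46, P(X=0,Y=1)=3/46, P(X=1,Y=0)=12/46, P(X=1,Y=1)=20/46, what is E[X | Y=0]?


P(Y=0) = 23/46
E[X|Y=0] = (0*11 + 1*12)/23 = 12/23

12/23


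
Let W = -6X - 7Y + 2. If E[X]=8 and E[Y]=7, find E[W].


E[-6X - 7Y + 2] = -6*E[X] - 7*E[Y] + 2
= (-6)*(8) + (-7)*(7) + (2)
= -48 - 49 + 2 = -95

-95


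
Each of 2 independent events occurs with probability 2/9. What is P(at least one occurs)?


P(at least one) = 1 - P(none)
P(none) = (1 - 2/9)^2 = (7/9)^2 = 49/81
P(at least one) = 1 - 49/81 = 32/81

32/81


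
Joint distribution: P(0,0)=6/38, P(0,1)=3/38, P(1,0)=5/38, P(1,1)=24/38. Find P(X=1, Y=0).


Read from table: P(X=1, Y=0) = 5/38

5/38


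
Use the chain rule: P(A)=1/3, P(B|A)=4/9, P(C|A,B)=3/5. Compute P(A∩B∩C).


P(A∩B∩C) = P(A) * P(B|A) * P(C|A∩B)
= 1/3 * 4/9 * 3/5
= 4/27 * 3/5 = 4/45

4/45


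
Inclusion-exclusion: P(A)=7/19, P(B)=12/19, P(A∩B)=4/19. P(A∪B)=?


P(A∪B) = P(A) + P(B) - P(A∩B)
= 7/19 + 12/19 - 4/19 = 15/19

15/19


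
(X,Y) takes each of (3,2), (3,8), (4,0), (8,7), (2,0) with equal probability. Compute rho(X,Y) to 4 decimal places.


Cov(X,Y) = 3.6000, Var(X) = 4.4000, Var(Y) = 11.8400
rho = Cov/(sqrt(VarX)*sqrt(VarY)) = 0.4988

0.4988


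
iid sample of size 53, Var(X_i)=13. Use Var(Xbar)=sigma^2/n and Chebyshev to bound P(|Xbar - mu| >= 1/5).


Var(Xbar) = Var(X)/n = 13/53
Chebyshev: P(|Xbar-mu| >= 1/5) <= Var(Xbar)/(1/5)^2 = (13/53)/(1/25) = 325/53
Bound exceeds 1, so trivial bound: 1

1


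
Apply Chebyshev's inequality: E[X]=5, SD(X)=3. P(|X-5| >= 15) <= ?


k = 15/3 = 5
Chebyshev: P(|X-mu| >= k*sigma) <= 1/k^2 = 1/5^2 = 1/25

1/25


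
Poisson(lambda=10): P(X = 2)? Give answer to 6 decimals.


P(X=2) = e^(-10) * 10^2 / 2!
≈ 0.00004539992976 * 100 / 2
≈ 0.002270

0.002270


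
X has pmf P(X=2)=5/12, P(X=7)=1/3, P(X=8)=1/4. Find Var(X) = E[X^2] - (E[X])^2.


E[X] = 31/6, E[X^2] = 34
Var(X) = E[X^2] - (E[X])^2 = 34 - (31/6)^2 = 263/36

263/36


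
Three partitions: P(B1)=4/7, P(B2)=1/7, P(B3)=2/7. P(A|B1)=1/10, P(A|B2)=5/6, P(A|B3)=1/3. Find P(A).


P(A) = P(A|B1)P(B1) + P(A|B2)P(B2) + P(A|B3)P(B3)
= 1/10*4/7 + 5/6*1/7 + 1/3*2/7
= 2/35 + 5/42 + 2/21 = 19/70

19/70


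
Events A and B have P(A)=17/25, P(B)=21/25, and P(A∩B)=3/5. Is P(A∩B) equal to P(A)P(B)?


P(A)*P(B) = 17/25*21/25 = 357/625
P(A∩B) = 3/5 != 357/625, so not independent

No, A and B are not independent


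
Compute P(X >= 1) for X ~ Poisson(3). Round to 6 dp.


P(X>=1) = 1 - P(X<=0) = 1 - (e^(-3)*3^0/0!)
≈ 1 - 0.0497870684 = 0.9502129316
≈ 0.950213

0.950213


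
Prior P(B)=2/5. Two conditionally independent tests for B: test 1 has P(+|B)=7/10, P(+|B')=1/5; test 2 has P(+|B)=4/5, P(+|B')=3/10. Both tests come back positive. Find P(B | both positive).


After test 1: P(+) = 7/10*2/5 + 1/5*3/5 = 2/5
P(B|+) = (7/25)/(2/5) = 7/10
After test 2 (use post1 as new prior): P(+) = 4/5*7/10 + 3/10*3/10 = 13/20
P(B|+,+) = (14/25)/(13/20) = 56/65

56/65


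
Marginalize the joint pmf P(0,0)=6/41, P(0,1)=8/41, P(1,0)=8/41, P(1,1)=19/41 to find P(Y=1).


P(Y=1) = P(0,1)+P(1,1) = 8/41 + 19/41 = 27/41

27/41


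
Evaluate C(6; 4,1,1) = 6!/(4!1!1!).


6! = 720
Denominator: 4!=24 * 1!=1 * 1!=1
Coefficient = 720 / 24 = 30

30


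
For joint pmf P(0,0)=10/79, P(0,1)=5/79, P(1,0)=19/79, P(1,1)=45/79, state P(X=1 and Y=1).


Read from table: P(X=1, Y=1) = 45/79

45/79


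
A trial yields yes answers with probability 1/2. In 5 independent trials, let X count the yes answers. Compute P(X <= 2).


P(X<=2) = P(X=0) + P(X=1) + P(X=2)
= 1/32 + 5/32 + 5/16
= 1/2

1/2


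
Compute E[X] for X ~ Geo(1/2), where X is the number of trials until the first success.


For geometric (trials until first success), E[X] = 1/p = 1/(1/2) = 2

2


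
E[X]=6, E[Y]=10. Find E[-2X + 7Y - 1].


E[-2X + 7Y - 1] = -2*E[X] + 7*E[Y] - 1
= (-2)*(6) + (7)*(10) + (-1)
= -12 + 70 - 1 = 57

57


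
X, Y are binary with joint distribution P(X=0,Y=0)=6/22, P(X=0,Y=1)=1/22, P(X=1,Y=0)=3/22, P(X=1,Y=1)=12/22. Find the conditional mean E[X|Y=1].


P(Y=1) = 13/22
E[X|Y=1] = (0*1 + 1*12)/13 = 12/13

12/13


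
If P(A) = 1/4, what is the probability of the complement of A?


P(A') = 1 - P(A) = 1 - 1/4 = 3/4

3/4


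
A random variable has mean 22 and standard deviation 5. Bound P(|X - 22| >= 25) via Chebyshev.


k = 25/5 = 5
Chebyshev: P(|X-mu| >= k*sigma) <= 1/k^2 = 1/5^2 = 1/25

1/25


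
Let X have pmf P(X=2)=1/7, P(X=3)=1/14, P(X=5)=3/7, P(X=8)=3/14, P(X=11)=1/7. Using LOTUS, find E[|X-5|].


E[|X-5|] = sum(g(x)*P(x))
= 3*1/7 + 2*1/14 + 0*3/7 + 3*3/14 + 6*1/7
= 29/14

29/14


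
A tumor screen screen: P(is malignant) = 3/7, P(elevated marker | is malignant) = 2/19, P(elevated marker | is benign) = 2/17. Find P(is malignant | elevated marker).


P(A) = P(A|B)P(B) + P(A|B')P(B') = 2/19*3/7 + 2/17*4/7 = 254/2261
P(B|A) = P(A|B)P(B)/P(A) = (6/133)/(254/2261) = 51/127

51/127


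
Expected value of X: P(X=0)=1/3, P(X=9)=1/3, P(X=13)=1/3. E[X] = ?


E[X] = sum(x * P(x))
= 0*1/3 + 9*1/3 + 13*1/3
= 22/3

22/3


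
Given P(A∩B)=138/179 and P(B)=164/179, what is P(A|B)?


P(A|B) = P(A∩B)/P(B) = (138/179)/(164/179) = 138/164 = 69/82

69/82


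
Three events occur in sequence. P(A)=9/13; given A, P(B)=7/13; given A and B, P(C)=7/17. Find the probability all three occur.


P(A∩B∩C) = P(A) * P(B|A) * P(C|A∩B)
= 9/13 * 7/13 * 7/17
= 63/169 * 7/17 = 441/2873

441/2873


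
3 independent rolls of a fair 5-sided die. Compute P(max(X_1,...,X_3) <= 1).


P(max <= 1) = P(all X_i <= 1) = (P(X_1 <= 1))^3
= (1/5)^3 = 1/125

1/125


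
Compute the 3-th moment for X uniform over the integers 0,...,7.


E[X^3] = (1/8) * sum(x^3 for x=0..7)
= 784/8 = 98

98


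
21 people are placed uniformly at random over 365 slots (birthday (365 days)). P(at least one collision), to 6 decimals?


P(all different) = prod((365-i)/365 for i=0..20) = 0.556312
P(at least one match) = 1 - 0.556312 = 0.443688

0.443688


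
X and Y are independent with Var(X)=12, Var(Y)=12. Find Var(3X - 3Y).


Independence => Cov(X,Y)=0
Var(3X - 3Y) = 3^2*Var(X) + (-3)^2*Var(Y)
= 9*12 + 9*12 = 216

216


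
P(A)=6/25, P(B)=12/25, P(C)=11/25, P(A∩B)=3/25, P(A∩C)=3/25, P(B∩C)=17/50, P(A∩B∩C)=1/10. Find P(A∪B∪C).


P(A∪B∪C) = P(A)+P(B)+P(C) - P(AB)-P(AC)-P(BC) + P(ABC)
= 6/25+12/25+11/25 - 3/25-3/25-17/50 + 1/10
= 17/25

17/25


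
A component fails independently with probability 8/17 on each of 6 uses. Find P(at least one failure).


P(at least one) = 1 - P(none)
P(none) = (1 - 8/17)^6 = (9/17)^6 = 531441/24137569
P(at least one) = 1 - 531441/24137569 = 23606128/24137569

23606128/24137569


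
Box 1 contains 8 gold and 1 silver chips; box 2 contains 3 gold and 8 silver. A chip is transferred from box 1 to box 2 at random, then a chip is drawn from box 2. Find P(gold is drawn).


P(transfer gold) = 8/9; P(transfer silver) = 1/9
If gold transferred: Urn II has 4 gold of 12, so P(gold|gold moved) = 1/3
If silver transferred: Urn II has 3 gold of 12, so P(gold|silver moved) = 1/4
By total probability: P(gold) = 8/9*1/3 + 1/9*1/4 = 35/108

35/108


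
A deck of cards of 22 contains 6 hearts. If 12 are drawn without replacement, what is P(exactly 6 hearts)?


P(X=6) = C(6,6)*C(16,6) / C(22,12)
= 1*8008 / 646646
= 8008/646646 = 4/323

4/323


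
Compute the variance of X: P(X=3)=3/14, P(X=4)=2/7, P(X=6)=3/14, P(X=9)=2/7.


E[X] = 79/14, E[X^2] = 523/14
Var(X) = E[X^2] - (E[X])^2 = 523/14 - (79/14)^2 = 1081/196

1081/196


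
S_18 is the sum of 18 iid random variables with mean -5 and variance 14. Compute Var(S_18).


By independence, Var(S_n) = n*Var(X_1) = 18*14 = 252

252


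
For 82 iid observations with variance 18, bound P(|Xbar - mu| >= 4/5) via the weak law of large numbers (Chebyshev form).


Var(Xbar) = Var(X)/n = 18/82
Chebyshev: P(|Xbar-mu| >= 4/5) <= Var(Xbar)/(4/5)^2 = (9/41)/(16/25) = 225/656

225/656


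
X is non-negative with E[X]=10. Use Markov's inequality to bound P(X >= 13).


Markov: P(X >= a) <= E[X]/a
P(X >= 13) <= 10/13

10/13


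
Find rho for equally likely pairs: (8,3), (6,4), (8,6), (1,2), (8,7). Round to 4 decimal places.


Cov(X,Y) = 3.5200, Var(X) = 7.3600, Var(Y) = 3.4400
rho = Cov/(sqrt(VarX)*sqrt(VarY)) = 0.6996

0.6996


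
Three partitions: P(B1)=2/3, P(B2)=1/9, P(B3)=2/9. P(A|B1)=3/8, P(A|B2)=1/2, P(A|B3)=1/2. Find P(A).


P(A) = P(A|B1)P(B1) + P(A|B2)P(B2) + P(A|B3)P(B3)
= 3/8*2/3 + 1/2*1/9 + 1/2*2/9
= 1/4 + 1/18 + 1/9 = 5/12

5/12


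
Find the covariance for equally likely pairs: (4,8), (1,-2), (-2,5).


E[X]=1, E[Y]=11/3, E[XY]=20/3
Cov(X,Y) = E[XY] - E[X]E[Y] = 20/3 - 1*11/3 = 3

3


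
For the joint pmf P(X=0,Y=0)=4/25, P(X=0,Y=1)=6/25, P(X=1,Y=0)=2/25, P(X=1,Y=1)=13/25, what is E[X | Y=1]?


P(Y=1) = 19/25
E[X|Y=1] = (0*6 + 1*13)/19 = 13/19

13/19


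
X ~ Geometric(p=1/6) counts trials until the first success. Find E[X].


For geometric (trials until first success), E[X] = 1/p = 1/(1/6) = 6

6


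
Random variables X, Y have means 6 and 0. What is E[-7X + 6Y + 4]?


E[-7X + 6Y + 4] = -7*E[X] + 6*E[Y] + 4
= (-7)*(6) + (6)*(0) + (4)
= -42 + 0 + 4 = -38

-38


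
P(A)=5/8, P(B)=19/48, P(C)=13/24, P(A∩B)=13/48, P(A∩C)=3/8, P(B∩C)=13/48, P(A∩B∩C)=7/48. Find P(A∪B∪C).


P(A∪B∪C) = P(A)+P(B)+P(C) - P(AB)-P(AC)-P(BC) + P(ABC)
= 5/8+19/48+13/24 - 13/48-3/8-13/48 + 7/48
= 19/24

19/24


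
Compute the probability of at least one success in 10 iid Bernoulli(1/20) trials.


P(at least one) = 1 - P(none)
P(none) = (1 - 1/20)^10 = (19/20)^10 = 6131066257801/10240000000000
P(at least one) = 1 - 6131066257801/10240000000000 = 4108933742199/10240000000000

4108933742199/10240000000000


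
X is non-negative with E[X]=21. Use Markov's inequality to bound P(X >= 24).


Markov: P(X >= a) <= E[X]/a
P(X >= 24) <= 21/24 = 7/8

7/8


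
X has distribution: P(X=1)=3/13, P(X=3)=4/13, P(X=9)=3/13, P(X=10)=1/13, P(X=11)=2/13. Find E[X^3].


E[X^3] = sum(g(x)*P(x))
= 1*3/13 + 27*4/13 + 729*3/13 + 1000*1/13 + 1331*2/13
= 5960/13

5960/13


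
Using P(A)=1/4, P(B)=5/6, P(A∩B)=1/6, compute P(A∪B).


P(A∪B) = P(A) + P(B) - P(A∩B)
= 1/4 + 5/6 - 1/6 = 11/12

11/12


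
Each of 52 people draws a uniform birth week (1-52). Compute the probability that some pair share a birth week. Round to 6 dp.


P(all different) = prod((52-i)/52 for i=0..51) = 0.000000
P(at least one match) = 1 - 0.000000 = 1.000000

1.000000


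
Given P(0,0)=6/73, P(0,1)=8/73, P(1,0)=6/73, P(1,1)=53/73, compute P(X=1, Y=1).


Read from table: P(X=1, Y=1) = 53/73

53/73


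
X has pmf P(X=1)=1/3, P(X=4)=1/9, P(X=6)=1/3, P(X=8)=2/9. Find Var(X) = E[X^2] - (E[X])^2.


E[X] = 41/9, E[X^2] = 85/3
Var(X) = E[X^2] - (E[X])^2 = 85/3 - (41/9)^2 = 614/81

614/81


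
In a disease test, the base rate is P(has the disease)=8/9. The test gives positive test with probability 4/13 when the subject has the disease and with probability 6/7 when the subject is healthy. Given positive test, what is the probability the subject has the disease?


P(A) = P(A|B)P(B) + P(A|B')P(B') = 4/13*8/9 + 6/7*1/9 = 302/819
P(B|A) = P(A|B)P(B)/P(A) = (32/117)/(302/819) = 112/151

112/151


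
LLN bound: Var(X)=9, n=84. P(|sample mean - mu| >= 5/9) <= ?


Var(Xbar) = Var(X)/n = 9/84
Chebyshev: P(|Xbar-mu| >= 5/9) <= Var(Xbar)/(5/9)^2 = (3/28)/(25/81) = 243/700

243/700


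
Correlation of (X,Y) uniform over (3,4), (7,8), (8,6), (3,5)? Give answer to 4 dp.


Cov(X,Y) = 2.5625, Var(X) = 5.1875, Var(Y) = 2.1875
rho = Cov/(sqrt(VarX)*sqrt(VarY)) = 0.7607

0.7607


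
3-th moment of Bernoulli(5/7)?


For Bernoulli: X in {0,1}
E[X^3] = 0^3*(1-5/7) + 1^3*5/7 = 5/7

5/7


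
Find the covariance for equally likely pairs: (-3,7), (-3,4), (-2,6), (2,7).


E[X]=-3/2, E[Y]=6, E[XY]=-31/4
Cov(X,Y) = E[XY] - E[X]E[Y] = -31/4 + 3/2*6 = 5/4

5/4


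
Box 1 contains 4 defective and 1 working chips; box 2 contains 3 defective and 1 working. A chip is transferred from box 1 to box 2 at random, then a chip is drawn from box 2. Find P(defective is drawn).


P(transfer defective) = 4/5; P(transfer working) = 1/5
If defective transferred: Urn II has 4 defective of 5, so P(defective|defective moved) = 4/5
If working transferred: Urn II has 3 defective of 5, so P(defective|working moved) = 3/5
By total probability: P(defective) = 4/5*4/5 + 1/5*3/5 = 19/25

19/25


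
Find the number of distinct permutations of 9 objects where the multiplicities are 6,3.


9! = 362880
Denominator: 6!=720 * 3!=6
Coefficient = 362880 / 4320 = 84

84


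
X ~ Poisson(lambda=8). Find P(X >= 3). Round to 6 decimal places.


P(X>=3) = 1 - P(X<=2) = 1 - (e^(-8)*8^0/0! + e^(-8)*8^1/1! + e^(-8)*8^2/2!)
≈ 1 - (0.0003354626 + 0.0026837010 + 0.0107348041)
= 1 - 0.0137539677 = 0.9862460323
≈ 0.986246

0.986246


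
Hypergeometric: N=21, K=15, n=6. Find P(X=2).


P(X=2) = C(15,2)*C(6,4) / C(21,6)
= 105*15 / 54264
= 1575/54264 = 75/2584

75/2584


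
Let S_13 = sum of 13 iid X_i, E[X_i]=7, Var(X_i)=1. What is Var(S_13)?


By independence, Var(S_n) = n*Var(X_1) = 13*1 = 13

13


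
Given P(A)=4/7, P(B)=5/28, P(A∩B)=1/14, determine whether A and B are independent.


P(A)*P(B) = 4/7*5/28 = 5/49
P(A∩B) = 1/14 != 5/49, so not independent

No, A and B are not independent


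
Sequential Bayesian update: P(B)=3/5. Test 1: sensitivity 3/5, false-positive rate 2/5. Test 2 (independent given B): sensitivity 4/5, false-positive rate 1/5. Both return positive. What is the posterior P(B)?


After test 1: P(+) = 3/5*3/5 + 2/5*2/5 = 13/25
P(B|+) = (9/25)/(13/25) = 9/13
After test 2 (use post1 as new prior): P(+) = 4/5*9/13 + 1/5*4/13 = 8/13
P(B|+,+) = (36/65)/(8/13) = 9/10

9/10


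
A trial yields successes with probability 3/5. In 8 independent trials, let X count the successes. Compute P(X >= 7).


P(X>=7) = P(X=7) + P(X=8)
= 34992/390625 + 6561/390625
= 41553/390625

41553/390625


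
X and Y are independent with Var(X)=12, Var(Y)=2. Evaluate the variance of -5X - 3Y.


Independence => Cov(X,Y)=0
Var(-5X - 3Y) = (-5)^2*Var(X) + (-3)^2*Var(Y)
= 25*12 + 9*2 = 318

318


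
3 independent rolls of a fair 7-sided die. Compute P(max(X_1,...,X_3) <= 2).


P(max <= 2) = P(all X_i <= 2) = (P(X_1 <= 2))^3
= (2/7)^3 = 8/343

8/343
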